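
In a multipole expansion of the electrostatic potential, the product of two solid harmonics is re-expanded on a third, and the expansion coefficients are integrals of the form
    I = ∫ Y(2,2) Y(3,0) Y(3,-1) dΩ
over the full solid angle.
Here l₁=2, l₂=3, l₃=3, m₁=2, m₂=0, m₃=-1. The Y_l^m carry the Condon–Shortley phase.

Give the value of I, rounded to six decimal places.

2 + 0 − 1 = 1 ≠ 0: azimuthal integral kills it; I = 0

0.000000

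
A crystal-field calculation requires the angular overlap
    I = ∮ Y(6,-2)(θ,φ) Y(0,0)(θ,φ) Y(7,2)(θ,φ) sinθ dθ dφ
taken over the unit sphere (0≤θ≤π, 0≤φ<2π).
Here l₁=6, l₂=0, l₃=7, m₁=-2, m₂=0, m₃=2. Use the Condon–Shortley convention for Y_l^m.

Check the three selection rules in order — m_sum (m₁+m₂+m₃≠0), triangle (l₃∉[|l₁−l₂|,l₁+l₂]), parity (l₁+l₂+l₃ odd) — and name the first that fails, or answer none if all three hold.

m₁+m₂+m₃ = -2 + 0 + 2 = 0  ✓
triangle: |6−0|=6 ≤ l₃=7 ≤ 6+0=6  ✗
parity: l₁+l₂+l₃ = 13 is odd

triangle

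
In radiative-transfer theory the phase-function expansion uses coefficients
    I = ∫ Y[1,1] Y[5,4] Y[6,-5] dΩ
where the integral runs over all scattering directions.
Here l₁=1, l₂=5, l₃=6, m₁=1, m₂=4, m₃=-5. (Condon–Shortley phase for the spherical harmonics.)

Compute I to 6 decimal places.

Checks pass: Σm=0; 12 even; l₃=6∈[4,6].
(2·1+1)(2·5+1)(2·6+1) = 429
Δ: 0! 2! 10! / 13! → 1/858
sum: t=0:+1/14400 = 1/14400
3j²(1 5 6; 0 0 0) = Δ·Π!·Σ² = 6/143  (sign +1)
sum: t=0:+1/725760 = 1/725760
3j²(1 5 6; 1 4 -5) = Δ·Π!·Σ² = 5/78  (sign -1)
combine: 4πI² = 429·6/143·5/78 = 15/13
take √, sign -1: I = -0.30301841

-0.303018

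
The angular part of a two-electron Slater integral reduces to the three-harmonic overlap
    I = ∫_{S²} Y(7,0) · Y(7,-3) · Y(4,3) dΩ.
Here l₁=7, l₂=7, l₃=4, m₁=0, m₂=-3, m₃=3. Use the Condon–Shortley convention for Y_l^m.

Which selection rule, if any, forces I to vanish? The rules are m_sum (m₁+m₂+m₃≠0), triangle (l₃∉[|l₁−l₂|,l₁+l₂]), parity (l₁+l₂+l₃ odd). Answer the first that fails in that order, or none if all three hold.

m₁+m₂+m₃ = 0 − 3 + 3 = 0  ✓
triangle: |7−7|=0 ≤ l₃=4 ≤ 7+7=14  ✓
parity: l₁+l₂+l₃ = 18 is even  ✓

none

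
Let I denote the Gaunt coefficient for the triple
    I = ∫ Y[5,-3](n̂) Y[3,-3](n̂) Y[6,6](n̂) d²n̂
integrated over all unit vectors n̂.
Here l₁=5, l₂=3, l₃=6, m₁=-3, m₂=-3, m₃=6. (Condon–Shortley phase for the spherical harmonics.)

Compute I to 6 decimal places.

-0.119512

Rules hold: Σm=0, L=14 even, 2≤6≤8.
N = 11·7·13 = 1001
Δ = 2!·8!·4!/15! = 1/675675
Racah Σ t=0..2: t=0:+1/8640 t=1:−1/2304 t=2:+1/8640 = -7/34560
⇒ 3j(5 3 6; 0 0 0)² = 7/429, sgn -1
Racah Σ t=0..0: t=0:+1/1935360 = 1/1935360
⇒ 3j(5 3 6; -3 -3 6)² = 1/91, sgn +1
4πI² = N·(3j₀)²·(3jₘ)² = 7/39
I = -1·√(0.179487/4π) = -0.11951207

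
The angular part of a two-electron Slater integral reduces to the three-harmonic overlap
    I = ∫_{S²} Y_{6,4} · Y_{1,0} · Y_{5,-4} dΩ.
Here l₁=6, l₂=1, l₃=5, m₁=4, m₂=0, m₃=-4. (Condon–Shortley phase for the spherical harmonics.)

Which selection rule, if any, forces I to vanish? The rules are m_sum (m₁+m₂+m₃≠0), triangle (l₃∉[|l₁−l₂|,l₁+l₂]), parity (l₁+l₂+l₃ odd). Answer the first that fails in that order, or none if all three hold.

none

azimuthal sum: 4 + 0 − 4 = 0  ✓
5 ≤ 5 ≤ 7 (triangle on l)  ✓
L = 6 + 1 + 5 = 12 (even)  ✓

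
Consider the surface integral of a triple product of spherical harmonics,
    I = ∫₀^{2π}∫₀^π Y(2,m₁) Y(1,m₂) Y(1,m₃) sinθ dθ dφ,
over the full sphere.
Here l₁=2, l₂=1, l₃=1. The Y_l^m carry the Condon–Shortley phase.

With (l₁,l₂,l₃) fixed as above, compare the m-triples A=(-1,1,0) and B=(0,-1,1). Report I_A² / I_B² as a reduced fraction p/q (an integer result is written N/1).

Shared (l₁,l₂,l₃)=(2,1,1): N and (l;000)² cancel in I_A²/I_B².
A: Δ = 2!·2!·0!/5! = 1/30; Racah Σ t=2..2: t=2:+1/2 = 1/2; ⇒ 3j(2 1 1; -1 1 0)² = 1/10, sgn -1
B: Δ = 2!·2!·0!/5! = 1/30; Racah Σ t=0..0: t=0:+1/4 = 1/4; ⇒ 3j(2 1 1; 0 -1 1)² = 1/30, sgn +1
I_A²/I_B² = (1/10)/(1/30) = 3/1

3/1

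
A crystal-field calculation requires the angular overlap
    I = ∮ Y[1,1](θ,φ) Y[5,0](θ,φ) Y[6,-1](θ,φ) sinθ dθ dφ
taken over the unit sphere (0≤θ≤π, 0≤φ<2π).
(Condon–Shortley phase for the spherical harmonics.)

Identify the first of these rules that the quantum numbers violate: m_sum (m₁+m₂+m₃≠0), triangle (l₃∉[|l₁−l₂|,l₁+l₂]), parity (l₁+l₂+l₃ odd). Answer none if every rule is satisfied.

azimuthal sum: 1 + 0 − 1 = 0  ✓
4 ≤ 6 ≤ 6 (triangle on l)  ✓
L = 1 + 5 + 6 = 12 (even)  ✓

none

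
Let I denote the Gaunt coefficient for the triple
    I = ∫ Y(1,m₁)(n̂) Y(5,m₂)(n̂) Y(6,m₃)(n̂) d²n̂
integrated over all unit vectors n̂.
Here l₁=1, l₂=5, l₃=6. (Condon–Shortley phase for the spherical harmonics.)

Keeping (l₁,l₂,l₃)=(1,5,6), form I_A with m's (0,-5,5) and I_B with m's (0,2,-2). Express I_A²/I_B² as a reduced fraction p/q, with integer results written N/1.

11/32

Shared (l₁,l₂,l₃)=(1,5,6): N and (l;000)² cancel in I_A²/I_B².
A: Δ = 0!·2!·10!/13! = 1/858; Racah Σ t=0..0: t=0:+1/3628800 = 1/3628800; ⇒ 3j(1 5 6; 0 -5 5)² = 1/78, sgn -1
B: Δ = 0!·2!·10!/13! = 1/858; Racah Σ t=0..0: t=0:+1/30240 = 1/30240; ⇒ 3j(1 5 6; 0 2 -2)² = 16/429, sgn +1
I_A²/I_B² = (1/78)/(16/429) = 11/32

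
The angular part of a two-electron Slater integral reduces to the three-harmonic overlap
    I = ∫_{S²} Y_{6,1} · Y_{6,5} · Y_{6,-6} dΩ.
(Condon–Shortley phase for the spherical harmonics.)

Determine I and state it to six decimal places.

Rules hold: Σm=0, L=18 even, 0≤6≤12.
N = 13·13·13 = 2197
Δ = 6!·6!·6!/19! = 1/325909584
Racah Σ t=0..6: t=0:+1/373248000 t=1:−1/1728000 t=2:+1/110592 t=3:−1/46656 t=4:+1/110592 t=5:−1/1728000 t=6:+1/373248000 = -7/1555200
⇒ 3j(6 6 6; 0 0 0)² = 400/46189, sgn -1
Racah Σ t=5..5: t=5:−1/62208000 = -1/62208000
⇒ 3j(6 6 6; 1 5 -6)² = 77/8398, sgn -1
4πI² = N·(3j₀)²·(3jₘ)² = 18200/104329
I = +1·√(0.174448/4π) = 0.11782250

0.117823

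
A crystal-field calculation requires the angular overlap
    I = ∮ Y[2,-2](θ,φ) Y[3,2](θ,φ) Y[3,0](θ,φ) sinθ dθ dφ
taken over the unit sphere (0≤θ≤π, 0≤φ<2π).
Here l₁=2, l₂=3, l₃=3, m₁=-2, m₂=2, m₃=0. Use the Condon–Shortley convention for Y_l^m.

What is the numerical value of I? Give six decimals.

-0.188063

m-sum 0 ✓  L=8 even ✓  1≤3≤5 ✓
Π(2lᵢ+1) = 5×7×7 = 245
triangle coeff Δ(2,3,3) = 1/3780
Σ_t [0,2]: t=0:+1/24 t=1:−1/4 t=2:+1/24 = -1/6
(3j)²=4/105 [(2 3 3; 0 0 0)], sign=+1
Σ_t [2,2]: t=2:+1/24 = 1/24
(3j)²=1/21 [(2 3 3; -2 2 0)], sign=-1
⇒ 4πI² = 4/9
I = (-1)√(4/9/(4π)) = -0.18806319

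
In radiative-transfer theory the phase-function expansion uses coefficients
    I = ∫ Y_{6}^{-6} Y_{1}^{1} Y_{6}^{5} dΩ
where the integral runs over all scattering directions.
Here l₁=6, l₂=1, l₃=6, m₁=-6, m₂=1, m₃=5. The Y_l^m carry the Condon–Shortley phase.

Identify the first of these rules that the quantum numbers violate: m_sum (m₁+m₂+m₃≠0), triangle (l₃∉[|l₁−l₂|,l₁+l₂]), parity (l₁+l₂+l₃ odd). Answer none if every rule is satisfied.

parity

Σmᵢ = 0  ✓
l₃∈[|l₁−l₂|,l₁+l₂]=[5,7], have l₃=6  ✓
Σlᵢ = 13 ⇒ odd  ✗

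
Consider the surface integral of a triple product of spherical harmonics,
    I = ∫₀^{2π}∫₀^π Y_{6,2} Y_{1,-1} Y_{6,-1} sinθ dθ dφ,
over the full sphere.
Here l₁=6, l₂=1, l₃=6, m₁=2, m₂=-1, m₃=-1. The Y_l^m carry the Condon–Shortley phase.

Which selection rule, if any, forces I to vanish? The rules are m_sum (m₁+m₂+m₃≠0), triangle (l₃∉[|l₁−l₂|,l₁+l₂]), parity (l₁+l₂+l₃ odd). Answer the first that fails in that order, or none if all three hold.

parity

azimuthal sum: 2 − 1 − 1 = 0  ✓
5 ≤ 6 ≤ 7 (triangle on l)  ✓
L = 6 + 1 + 6 = 13 (odd)  ✗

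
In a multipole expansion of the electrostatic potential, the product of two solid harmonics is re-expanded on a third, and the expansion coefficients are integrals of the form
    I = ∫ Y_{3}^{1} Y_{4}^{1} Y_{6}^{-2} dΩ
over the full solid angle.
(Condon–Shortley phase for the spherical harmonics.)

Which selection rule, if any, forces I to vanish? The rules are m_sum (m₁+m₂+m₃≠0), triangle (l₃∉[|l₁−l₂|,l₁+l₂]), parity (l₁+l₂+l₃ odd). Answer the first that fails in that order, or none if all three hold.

parity

m₁+m₂+m₃ = 1 + 1 − 2 = 0  ✓
triangle: |3−4|=1 ≤ l₃=6 ≤ 3+4=7  ✓
parity: l₁+l₂+l₃ = 13 is odd  ✗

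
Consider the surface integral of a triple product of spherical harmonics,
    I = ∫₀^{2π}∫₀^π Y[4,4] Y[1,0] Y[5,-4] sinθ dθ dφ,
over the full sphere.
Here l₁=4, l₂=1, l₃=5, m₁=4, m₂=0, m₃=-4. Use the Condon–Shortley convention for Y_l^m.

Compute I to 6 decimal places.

Checks pass: Σm=0; 10 even; l₃=5∈[3,5].
(2·4+1)(2·1+1)(2·5+1) = 297
Δ: 0! 8! 2! / 11! → 1/495
sum: t=0:+1/576 = 1/576
3j²(4 1 5; 0 0 0) = Δ·Π!·Σ² = 5/99  (sign -1)
sum: t=0:+1/40320 = 1/40320
3j²(4 1 5; 4 0 -4) = Δ·Π!·Σ² = 1/55  (sign -1)
combine: 4πI² = 297·5/99·1/55 = 3/11
take √, sign +1: I = 0.14731920

0.147319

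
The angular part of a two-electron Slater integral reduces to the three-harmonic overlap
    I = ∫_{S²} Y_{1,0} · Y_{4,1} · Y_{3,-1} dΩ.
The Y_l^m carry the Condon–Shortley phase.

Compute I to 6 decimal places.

-0.238414

Rules hold: Σm=0, L=8 even, 3≤3≤5.
N = 3·9·7 = 189
Δ = 2!·0!·6!/9! = 1/252
Racah Σ t=1..1: t=1:−1/36 = -1/36
⇒ 3j(1 4 3; 0 0 0)² = 4/63, sgn +1
Racah Σ t=1..1: t=1:−1/48 = -1/48
⇒ 3j(1 4 3; 0 1 -1)² = 5/84, sgn -1
4πI² = N·(3j₀)²·(3jₘ)² = 5/7
I = -1·√(0.714286/4π) = -0.23841361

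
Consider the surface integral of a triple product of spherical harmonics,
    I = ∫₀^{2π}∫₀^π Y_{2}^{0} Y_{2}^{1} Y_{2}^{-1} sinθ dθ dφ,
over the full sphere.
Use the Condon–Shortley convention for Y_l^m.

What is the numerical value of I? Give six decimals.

m-sum 0 ✓  L=6 even ✓  0≤2≤4 ✓
Π(2lᵢ+1) = 5×5×5 = 125
triangle coeff Δ(2,2,2) = 1/630
Σ_t [0,2]: t=0:+1/8 t=1:−1/1 t=2:+1/8 = -3/4
(3j)²=2/35 [(2 2 2; 0 0 0)], sign=-1
Σ_t [1,2]: t=1:−1/2 t=2:+1/4 = -1/4
(3j)²=1/70 [(2 2 2; 0 1 -1)], sign=+1
⇒ 4πI² = 5/49
I = (-1)√(5/49/(4π)) = -0.09011188

-0.090112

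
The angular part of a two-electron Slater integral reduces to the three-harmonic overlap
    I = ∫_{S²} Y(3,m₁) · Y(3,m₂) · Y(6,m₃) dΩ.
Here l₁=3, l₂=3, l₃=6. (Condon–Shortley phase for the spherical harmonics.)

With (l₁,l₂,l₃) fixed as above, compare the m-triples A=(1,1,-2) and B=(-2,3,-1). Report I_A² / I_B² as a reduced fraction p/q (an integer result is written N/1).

60/1

Same 3,3,6: normalisation and zero-m 3j drop out of the ratio.
A: Δ: 0! 6! 6! / 13! → 1/12012; sum: t=0:+1/2304 = 1/2304; 3j²(3 3 6; 1 1 -2) = Δ·Π!·Σ² = 5/143  (sign +1)
B: Δ: 0! 6! 6! / 13! → 1/12012; sum: t=0:+1/86400 = 1/86400; 3j²(3 3 6; -2 3 -1) = Δ·Π!·Σ² = 1/1716  (sign -1)
I_A²/I_B² = (5/143)/(1/1716) = 60/1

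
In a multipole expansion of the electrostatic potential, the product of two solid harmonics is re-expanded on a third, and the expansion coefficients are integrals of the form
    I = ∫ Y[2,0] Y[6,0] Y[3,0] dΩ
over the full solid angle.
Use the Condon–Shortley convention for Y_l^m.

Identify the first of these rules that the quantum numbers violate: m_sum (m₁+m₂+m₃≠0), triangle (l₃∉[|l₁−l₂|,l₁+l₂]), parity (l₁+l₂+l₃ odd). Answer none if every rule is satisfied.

m₁+m₂+m₃ = 0 + 0 + 0 = 0  ✓
triangle: |2−6|=4 ≤ l₃=3 ≤ 2+6=8  ✗
parity: l₁+l₂+l₃ = 11 is odd

triangle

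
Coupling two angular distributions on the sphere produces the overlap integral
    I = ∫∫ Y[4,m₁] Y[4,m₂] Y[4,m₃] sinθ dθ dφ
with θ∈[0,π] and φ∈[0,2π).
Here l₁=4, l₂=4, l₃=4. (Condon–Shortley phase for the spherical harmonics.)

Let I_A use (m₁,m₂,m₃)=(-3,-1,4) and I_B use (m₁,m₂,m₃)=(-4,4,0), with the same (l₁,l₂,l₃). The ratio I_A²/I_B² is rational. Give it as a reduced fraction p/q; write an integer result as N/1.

5/2

Same 4,4,4: normalisation and zero-m 3j drop out of the ratio.
A: Δ: 4! 4! 4! / 13! → 1/450450; sum: t=3:−1/3456 = -1/3456; 3j²(4 4 4; -3 -1 4) = Δ·Π!·Σ² = 35/1287  (sign -1)
B: Δ: 4! 4! 4! / 13! → 1/450450; sum: t=4:+1/13824 = 1/13824; 3j²(4 4 4; -4 4 0) = Δ·Π!·Σ² = 14/1287  (sign +1)
I_A²/I_B² = (35/1287)/(14/1287) = 5/2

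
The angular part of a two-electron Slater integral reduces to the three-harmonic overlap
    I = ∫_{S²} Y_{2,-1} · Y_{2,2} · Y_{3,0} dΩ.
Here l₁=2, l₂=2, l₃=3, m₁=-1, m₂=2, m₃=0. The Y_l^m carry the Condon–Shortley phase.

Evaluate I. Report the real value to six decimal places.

0.000000

-1 + 2 + 0 = 1 ≠ 0: azimuthal integral kills it; I = 0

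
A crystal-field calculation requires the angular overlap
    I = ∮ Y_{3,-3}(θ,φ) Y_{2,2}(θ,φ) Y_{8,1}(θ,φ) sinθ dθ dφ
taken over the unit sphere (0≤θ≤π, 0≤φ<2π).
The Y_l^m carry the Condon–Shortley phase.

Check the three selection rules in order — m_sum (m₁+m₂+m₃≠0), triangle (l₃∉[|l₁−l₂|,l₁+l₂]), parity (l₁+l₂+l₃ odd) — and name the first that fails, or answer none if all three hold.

triangle

azimuthal sum: -3 + 2 + 1 = 0  ✓
1 ≤ 8 ≤ 5 (triangle on l)  ✗
L = 3 + 2 + 8 = 13 (odd)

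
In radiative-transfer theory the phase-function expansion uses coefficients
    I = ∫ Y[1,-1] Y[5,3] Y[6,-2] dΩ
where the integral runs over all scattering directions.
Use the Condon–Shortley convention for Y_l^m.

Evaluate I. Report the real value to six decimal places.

m-sum 0 ✓  L=12 even ✓  4≤6≤6 ✓
Π(2lᵢ+1) = 3×11×13 = 429
triangle coeff Δ(1,5,6) = 1/858
Σ_t [0,0]: t=0:+1/14400 = 1/14400
(3j)²=6/143 [(1 5 6; 0 0 0)], sign=+1
Σ_t [0,0]: t=0:+1/161280 = 1/161280
(3j)²=1/143 [(1 5 6; -1 3 -2)], sign=+1
⇒ 4πI² = 18/143
I = (+1)√(18/143/(4π)) = 0.10008369

0.100084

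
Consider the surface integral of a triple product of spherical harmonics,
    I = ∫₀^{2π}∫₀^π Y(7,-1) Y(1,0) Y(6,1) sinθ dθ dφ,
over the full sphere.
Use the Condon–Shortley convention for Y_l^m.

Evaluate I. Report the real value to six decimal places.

-0.242415

m-sum 0 ✓  L=14 even ✓  6≤6≤8 ✓
Π(2lᵢ+1) = 15×3×13 = 585
triangle coeff Δ(7,1,6) = 1/1365
Σ_t [1,1]: t=1:−1/518400 = -1/518400
(3j)²=7/195 [(7 1 6; 0 0 0)], sign=-1
Σ_t [1,1]: t=1:−1/604800 = -1/604800
(3j)²=16/455 [(7 1 6; -1 0 1)], sign=+1
⇒ 4πI² = 48/65
I = (-1)√(48/65/(4π)) = -0.24241473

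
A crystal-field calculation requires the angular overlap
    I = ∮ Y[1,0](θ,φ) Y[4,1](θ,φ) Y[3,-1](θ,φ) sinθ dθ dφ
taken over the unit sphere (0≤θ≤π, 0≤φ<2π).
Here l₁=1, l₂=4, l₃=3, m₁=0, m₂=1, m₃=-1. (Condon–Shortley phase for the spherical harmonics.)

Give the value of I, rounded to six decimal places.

-0.238414

m-sum 0 ✓  L=8 even ✓  3≤3≤5 ✓
Π(2lᵢ+1) = 3×9×7 = 189
triangle coeff Δ(1,4,3) = 1/252
Σ_t [1,1]: t=1:−1/36 = -1/36
(3j)²=4/63 [(1 4 3; 0 0 0)], sign=+1
Σ_t [1,1]: t=1:−1/48 = -1/48
(3j)²=5/84 [(1 4 3; 0 1 -1)], sign=-1
⇒ 4πI² = 5/7
I = (-1)√(5/7/(4π)) = -0.23841361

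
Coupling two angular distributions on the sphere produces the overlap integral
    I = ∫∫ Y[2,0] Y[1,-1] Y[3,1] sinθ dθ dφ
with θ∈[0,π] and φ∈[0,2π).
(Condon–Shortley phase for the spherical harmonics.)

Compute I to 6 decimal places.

m-sum 0 ✓  L=6 even ✓  1≤3≤3 ✓
Π(2lᵢ+1) = 5×3×7 = 105
triangle coeff Δ(2,1,3) = 1/105
Σ_t [0,0]: t=0:+1/4 = 1/4
(3j)²=3/35 [(2 1 3; 0 0 0)], sign=-1
Σ_t [0,0]: t=0:+1/8 = 1/8
(3j)²=2/35 [(2 1 3; 0 -1 1)], sign=+1
⇒ 4πI² = 18/35
I = (-1)√(18/35/(4π)) = -0.20230066

-0.202301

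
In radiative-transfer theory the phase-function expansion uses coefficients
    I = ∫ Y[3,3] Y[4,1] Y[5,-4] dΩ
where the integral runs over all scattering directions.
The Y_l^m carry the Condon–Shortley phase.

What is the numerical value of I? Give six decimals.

-0.186208

m-sum 0 ✓  L=12 even ✓  1≤5≤7 ✓
Π(2lᵢ+1) = 7×9×11 = 693
triangle coeff Δ(3,4,5) = 1/180180
Σ_t [0,2]: t=0:+1/576 t=1:−1/144 t=2:+1/576 = -1/288
(3j)²=20/1001 [(3 4 5; 0 0 0)], sign=+1
Σ_t [0,0]: t=0:+1/5760 = 1/5760
(3j)²=9/286 [(3 4 5; 3 1 -4)], sign=-1
⇒ 4πI² = 810/1859
I = (-1)√(810/1859/(4π)) = -0.18620781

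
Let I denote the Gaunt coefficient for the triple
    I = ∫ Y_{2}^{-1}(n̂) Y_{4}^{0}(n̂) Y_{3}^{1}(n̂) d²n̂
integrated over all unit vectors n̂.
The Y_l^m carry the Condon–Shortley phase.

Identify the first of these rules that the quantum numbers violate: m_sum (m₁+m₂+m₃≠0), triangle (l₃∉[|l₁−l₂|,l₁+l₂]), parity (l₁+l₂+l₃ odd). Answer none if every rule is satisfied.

m₁+m₂+m₃ = -1 + 0 + 1 = 0  ✓
triangle: |2−4|=2 ≤ l₃=3 ≤ 2+4=6  ✓
parity: l₁+l₂+l₃ = 9 is odd  ✗

parity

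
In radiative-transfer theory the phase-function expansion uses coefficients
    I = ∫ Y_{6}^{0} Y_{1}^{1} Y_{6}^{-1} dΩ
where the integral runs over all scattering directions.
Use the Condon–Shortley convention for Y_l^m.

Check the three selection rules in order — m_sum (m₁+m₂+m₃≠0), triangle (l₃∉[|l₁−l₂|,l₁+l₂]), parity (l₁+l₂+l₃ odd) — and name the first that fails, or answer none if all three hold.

parity

m₁+m₂+m₃ = 0 + 1 − 1 = 0  ✓
triangle: |6−1|=5 ≤ l₃=6 ≤ 6+1=7  ✓
parity: l₁+l₂+l₃ = 13 is odd  ✗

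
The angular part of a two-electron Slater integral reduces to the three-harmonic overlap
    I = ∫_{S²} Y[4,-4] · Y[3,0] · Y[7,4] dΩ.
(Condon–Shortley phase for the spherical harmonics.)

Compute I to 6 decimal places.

Checks pass: Σm=0; 14 even; l₃=7∈[1,7].
(2·4+1)(2·3+1)(2·7+1) = 945
Δ: 0! 8! 6! / 15! → 1/45045
sum: t=0:+1/20736 = 1/20736
3j²(4 3 7; 0 0 0) = Δ·Π!·Σ² = 35/1287  (sign -1)
sum: t=0:+1/1451520 = 1/1451520
3j²(4 3 7; -4 0 4) = Δ·Π!·Σ² = 1/273  (sign -1)
combine: 4πI² = 945·35/1287·1/273 = 175/1859
take √, sign +1: I = 0.08655146

0.086551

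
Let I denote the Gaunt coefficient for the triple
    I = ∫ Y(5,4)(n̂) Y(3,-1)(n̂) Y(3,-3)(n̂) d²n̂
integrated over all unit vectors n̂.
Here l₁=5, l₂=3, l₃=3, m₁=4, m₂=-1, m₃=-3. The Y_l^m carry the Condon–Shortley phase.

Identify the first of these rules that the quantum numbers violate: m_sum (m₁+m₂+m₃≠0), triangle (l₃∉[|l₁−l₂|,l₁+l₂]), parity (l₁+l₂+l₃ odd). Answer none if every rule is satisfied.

parity

Σmᵢ = 0  ✓
l₃∈[|l₁−l₂|,l₁+l₂]=[2,8], have l₃=3  ✓
Σlᵢ = 11 ⇒ odd  ✗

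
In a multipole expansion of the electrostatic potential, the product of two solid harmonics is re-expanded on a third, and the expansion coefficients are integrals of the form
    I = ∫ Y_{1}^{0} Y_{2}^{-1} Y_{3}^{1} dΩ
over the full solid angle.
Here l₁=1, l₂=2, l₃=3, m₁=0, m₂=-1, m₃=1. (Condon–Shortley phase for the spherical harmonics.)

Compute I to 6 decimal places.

-0.233597

Checks pass: Σm=0; 6 even; l₃=3∈[1,3].
(2·1+1)(2·2+1)(2·3+1) = 105
Δ: 0! 2! 4! / 7! → 1/105
sum: t=0:+1/4 = 1/4
3j²(1 2 3; 0 0 0) = Δ·Π!·Σ² = 3/35  (sign -1)
sum: t=0:+1/6 = 1/6
3j²(1 2 3; 0 -1 1) = Δ·Π!·Σ² = 8/105  (sign +1)
combine: 4πI² = 105·3/35·8/105 = 24/35
take √, sign -1: I = -0.23359668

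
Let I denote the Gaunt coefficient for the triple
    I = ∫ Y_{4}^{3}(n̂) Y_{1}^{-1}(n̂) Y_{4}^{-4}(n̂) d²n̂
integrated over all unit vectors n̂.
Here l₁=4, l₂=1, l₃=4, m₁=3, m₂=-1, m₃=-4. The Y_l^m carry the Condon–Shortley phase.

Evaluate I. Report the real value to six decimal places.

0.000000

Σmᵢ = -2 ≠ 0, so the φ-integral vanishes; I = 0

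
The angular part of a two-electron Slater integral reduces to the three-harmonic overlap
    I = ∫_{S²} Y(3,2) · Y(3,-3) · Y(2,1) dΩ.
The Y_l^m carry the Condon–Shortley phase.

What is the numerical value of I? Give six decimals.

-0.210261

Rules hold: Σm=0, L=8 even, 0≤2≤6.
N = 7·7·5 = 245
Δ = 4!·2!·2!/9! = 1/3780
Racah Σ t=1..3: t=1:−1/24 t=2:+1/4 t=3:−1/24 = 1/6
⇒ 3j(3 3 2; 0 0 0)² = 4/105, sgn +1
Racah Σ t=0..0: t=0:+1/48 = 1/48
⇒ 3j(3 3 2; 2 -3 1)² = 5/84, sgn -1
4πI² = N·(3j₀)²·(3jₘ)² = 5/9
I = -1·√(0.555556/4π) = -0.21026104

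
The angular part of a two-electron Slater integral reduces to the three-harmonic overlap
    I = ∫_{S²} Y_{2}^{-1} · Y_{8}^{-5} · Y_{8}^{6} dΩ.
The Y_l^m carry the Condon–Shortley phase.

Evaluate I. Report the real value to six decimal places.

0.193241

Rules hold: Σm=0, L=18 even, 6≤8≤10.
N = 5·17·17 = 1445
Δ = 2!·2!·14!/19! = 1/348840
Racah Σ t=0..2: t=0:+1/116121600 t=1:−1/25401600 t=2:+1/116121600 = -1/45158400
⇒ 3j(2 8 8; 0 0 0)² = 24/1615, sgn -1
Racah Σ t=1..2: t=1:−1/1916006400 t=2:+1/12454041600 = -1/2264371200
⇒ 3j(2 8 8; -1 -5 6)² = 847/38760, sgn -1
4πI² = N·(3j₀)²·(3jₘ)² = 847/1805
I = +1·√(0.469252/4π) = 0.19324051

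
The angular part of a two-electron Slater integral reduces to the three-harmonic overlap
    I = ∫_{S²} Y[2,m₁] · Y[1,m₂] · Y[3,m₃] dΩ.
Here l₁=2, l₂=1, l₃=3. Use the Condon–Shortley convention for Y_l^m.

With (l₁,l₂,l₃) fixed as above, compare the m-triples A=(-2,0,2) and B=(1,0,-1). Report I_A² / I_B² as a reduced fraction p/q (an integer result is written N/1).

5/8

l's match ⇒ only the (l;m) 3-j factors differ between A and B.
A: triangle coeff Δ(2,1,3) = 1/105; Σ_t [0,0]: t=0:+1/24 = 1/24; (3j)²=1/21 [(2 1 3; -2 0 2)], sign=-1
B: triangle coeff Δ(2,1,3) = 1/105; Σ_t [0,0]: t=0:+1/6 = 1/6; (3j)²=8/105 [(2 1 3; 1 0 -1)], sign=+1
I_A²/I_B² = (1/21)/(8/105) = 5/8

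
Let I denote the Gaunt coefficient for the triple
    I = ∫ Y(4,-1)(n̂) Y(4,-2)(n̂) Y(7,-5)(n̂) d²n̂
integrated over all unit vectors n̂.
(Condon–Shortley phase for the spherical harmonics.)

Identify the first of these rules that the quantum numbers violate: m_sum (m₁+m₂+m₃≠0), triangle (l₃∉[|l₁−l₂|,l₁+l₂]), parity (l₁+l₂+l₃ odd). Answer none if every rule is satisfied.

m_sum

azimuthal sum: -1 − 2 − 5 = -8  ✗
0 ≤ 7 ≤ 8 (triangle on l)
L = 4 + 4 + 7 = 15 (odd)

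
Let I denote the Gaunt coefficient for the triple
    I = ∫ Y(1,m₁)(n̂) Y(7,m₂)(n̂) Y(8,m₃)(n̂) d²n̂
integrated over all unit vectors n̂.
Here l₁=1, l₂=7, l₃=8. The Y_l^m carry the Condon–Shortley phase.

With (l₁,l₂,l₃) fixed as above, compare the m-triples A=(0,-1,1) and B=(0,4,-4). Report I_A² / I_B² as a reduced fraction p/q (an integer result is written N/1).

21/16

l's match ⇒ only the (l;m) 3-j factors differ between A and B.
A: triangle coeff Δ(1,7,8) = 1/2040; Σ_t [0,0]: t=0:+1/29030400 = 1/29030400; (3j)²=21/680 [(1 7 8; 0 -1 1)], sign=-1
B: triangle coeff Δ(1,7,8) = 1/2040; Σ_t [0,0]: t=0:+1/239500800 = 1/239500800; (3j)²=2/85 [(1 7 8; 0 4 -4)], sign=+1
I_A²/I_B² = (21/680)/(2/85) = 21/16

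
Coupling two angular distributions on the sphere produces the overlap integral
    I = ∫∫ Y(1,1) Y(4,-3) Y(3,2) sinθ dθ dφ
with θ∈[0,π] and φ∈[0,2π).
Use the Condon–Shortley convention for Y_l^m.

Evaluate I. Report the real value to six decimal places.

-0.282095

Rules hold: Σm=0, L=8 even, 3≤3≤5.
N = 3·9·7 = 189
Δ = 2!·0!·6!/9! = 1/252
Racah Σ t=1..1: t=1:−1/36 = -1/36
⇒ 3j(1 4 3; 0 0 0)² = 4/63, sgn +1
Racah Σ t=0..0: t=0:+1/240 = 1/240
⇒ 3j(1 4 3; 1 -3 2)² = 1/12, sgn -1
4πI² = N·(3j₀)²·(3jₘ)² = 1/1
I = -1·√(1/4π) = -0.28209479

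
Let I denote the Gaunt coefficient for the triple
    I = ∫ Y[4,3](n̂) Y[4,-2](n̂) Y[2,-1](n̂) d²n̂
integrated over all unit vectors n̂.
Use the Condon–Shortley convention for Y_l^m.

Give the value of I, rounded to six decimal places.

-0.187702

m-sum 0 ✓  L=10 even ✓  0≤2≤8 ✓
Π(2lᵢ+1) = 9×9×5 = 405
triangle coeff Δ(4,4,2) = 1/13860
Σ_t [2,4]: t=2:+1/192 t=3:−1/36 t=4:+1/192 = -5/288
(3j)²=20/693 [(4 4 2; 0 0 0)], sign=-1
Σ_t [0,1]: t=0:+1/1440 t=1:−1/240 = -1/288
(3j)²=5/132 [(4 4 2; 3 -2 -1)], sign=+1
⇒ 4πI² = 375/847
I = (-1)√(375/847/(4π)) = -0.18770204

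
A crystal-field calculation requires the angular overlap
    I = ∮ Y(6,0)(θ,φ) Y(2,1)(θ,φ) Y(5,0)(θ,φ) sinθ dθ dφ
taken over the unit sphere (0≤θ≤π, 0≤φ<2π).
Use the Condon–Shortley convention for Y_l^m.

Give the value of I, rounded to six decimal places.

m-sum = 0 + 1 + 0 = 1 ≠ 0 ⇒ I = 0

0.000000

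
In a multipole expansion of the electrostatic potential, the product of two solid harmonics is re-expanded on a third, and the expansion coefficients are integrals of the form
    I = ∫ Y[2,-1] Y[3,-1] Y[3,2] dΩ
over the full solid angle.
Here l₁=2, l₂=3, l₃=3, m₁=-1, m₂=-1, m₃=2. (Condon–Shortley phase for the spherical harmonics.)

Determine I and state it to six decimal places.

Rules hold: Σm=0, L=8 even, 1≤3≤5.
N = 5·7·7 = 245
Δ = 2!·2!·4!/9! = 1/3780
Racah Σ t=0..2: t=0:+1/24 t=1:−1/4 t=2:+1/24 = -1/6
⇒ 3j(2 3 3; 0 0 0)² = 4/105, sgn +1
Racah Σ t=1..2: t=1:−1/12 t=2:+1/48 = -1/16
⇒ 3j(2 3 3; -1 -1 2)² = 1/28, sgn +1
4πI² = N·(3j₀)²·(3jₘ)² = 1/3
I = +1·√(0.333333/4π) = 0.16286750

0.162868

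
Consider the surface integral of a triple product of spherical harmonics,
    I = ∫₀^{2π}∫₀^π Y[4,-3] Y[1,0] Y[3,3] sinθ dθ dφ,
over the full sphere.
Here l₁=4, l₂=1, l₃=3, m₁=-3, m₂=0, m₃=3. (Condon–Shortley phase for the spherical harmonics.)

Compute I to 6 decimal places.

-0.162868

Rules hold: Σm=0, L=8 even, 3≤3≤5.
N = 9·3·7 = 189
Δ = 2!·6!·0!/9! = 1/252
Racah Σ t=1..1: t=1:−1/36 = -1/36
⇒ 3j(4 1 3; 0 0 0)² = 4/63, sgn +1
Racah Σ t=1..1: t=1:−1/720 = -1/720
⇒ 3j(4 1 3; -3 0 3)² = 1/36, sgn -1
4πI² = N·(3j₀)²·(3jₘ)² = 1/3
I = -1·√(0.333333/4π) = -0.16286750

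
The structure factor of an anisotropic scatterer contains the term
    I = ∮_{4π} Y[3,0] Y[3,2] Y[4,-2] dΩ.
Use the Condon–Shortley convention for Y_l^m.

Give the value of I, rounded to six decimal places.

Checks pass: Σm=0; 10 even; l₃=4∈[0,6].
(2·3+1)(2·3+1)(2·4+1) = 441
Δ: 2! 4! 4! / 11! → 1/34650
sum: t=0:+1/72 t=1:−1/16 t=2:+1/72 = -5/144
3j²(3 3 4; 0 0 0) = Δ·Π!·Σ² = 2/77  (sign -1)
sum: t=1:−1/96 t=2:+1/72 = 1/288
3j²(3 3 4; 0 2 -2) = Δ·Π!·Σ² = 1/462  (sign +1)
combine: 4πI² = 441·2/77·1/462 = 3/121
take √, sign -1: I = -0.04441841

-0.044418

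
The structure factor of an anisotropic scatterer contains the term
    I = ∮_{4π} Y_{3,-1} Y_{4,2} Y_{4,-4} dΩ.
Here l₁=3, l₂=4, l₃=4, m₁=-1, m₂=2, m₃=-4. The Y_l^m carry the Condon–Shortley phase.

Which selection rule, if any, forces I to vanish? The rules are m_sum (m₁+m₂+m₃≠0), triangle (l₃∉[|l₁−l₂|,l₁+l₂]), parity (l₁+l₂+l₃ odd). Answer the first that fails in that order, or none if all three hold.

m₁+m₂+m₃ = -1 + 2 − 4 = -3  ✗
triangle: |3−4|=1 ≤ l₃=4 ≤ 3+4=7
parity: l₁+l₂+l₃ = 11 is odd

m_sum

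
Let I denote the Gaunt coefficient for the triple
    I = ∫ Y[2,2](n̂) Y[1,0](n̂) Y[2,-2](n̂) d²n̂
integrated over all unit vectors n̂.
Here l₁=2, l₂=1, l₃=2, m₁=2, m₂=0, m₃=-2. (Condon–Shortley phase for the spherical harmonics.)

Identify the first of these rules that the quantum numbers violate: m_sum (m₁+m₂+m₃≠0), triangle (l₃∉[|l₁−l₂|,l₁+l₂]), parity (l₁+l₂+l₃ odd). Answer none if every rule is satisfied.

azimuthal sum: 2 + 0 − 2 = 0  ✓
1 ≤ 2 ≤ 3 (triangle on l)  ✓
L = 2 + 1 + 2 = 5 (odd)  ✗

parity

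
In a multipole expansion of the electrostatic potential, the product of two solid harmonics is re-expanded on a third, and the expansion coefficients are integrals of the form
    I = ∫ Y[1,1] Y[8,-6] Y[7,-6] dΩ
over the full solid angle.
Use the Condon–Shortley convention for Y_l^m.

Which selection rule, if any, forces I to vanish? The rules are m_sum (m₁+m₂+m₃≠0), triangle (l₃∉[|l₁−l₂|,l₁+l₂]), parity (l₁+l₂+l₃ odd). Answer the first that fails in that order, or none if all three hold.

m₁+m₂+m₃ = 1 − 6 − 6 = -11  ✗
triangle: |1−8|=7 ≤ l₃=7 ≤ 1+8=9
parity: l₁+l₂+l₃ = 16 is even

m_sum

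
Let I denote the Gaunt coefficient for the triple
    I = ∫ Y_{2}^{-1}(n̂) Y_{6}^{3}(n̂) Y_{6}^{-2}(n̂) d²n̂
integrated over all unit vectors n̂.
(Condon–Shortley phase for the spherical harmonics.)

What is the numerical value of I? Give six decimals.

Rules hold: Σm=0, L=14 even, 4≤6≤8.
N = 5·13·13 = 845
Δ = 2!·2!·10!/15! = 1/90090
Racah Σ t=0..2: t=0:+1/69120 t=1:−1/14400 t=2:+1/69120 = -7/172800
⇒ 3j(2 6 6; 0 0 0)² = 14/715, sgn -1
Racah Σ t=1..2: t=1:−1/161280 t=2:+1/60480 = 1/96768
⇒ 3j(2 6 6; -1 3 -2)² = 15/1001, sgn +1
4πI² = N·(3j₀)²·(3jₘ)² = 30/121
I = -1·√(0.247934/4π) = -0.14046335

-0.140463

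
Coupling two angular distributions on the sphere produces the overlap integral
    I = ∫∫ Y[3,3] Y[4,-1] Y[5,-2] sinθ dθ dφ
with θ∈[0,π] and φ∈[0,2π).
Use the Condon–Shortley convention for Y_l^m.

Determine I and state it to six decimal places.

m-sum 0 ✓  L=12 even ✓  1≤5≤7 ✓
Π(2lᵢ+1) = 7×9×11 = 693
triangle coeff Δ(3,4,5) = 1/180180
Σ_t [0,2]: t=0:+1/576 t=1:−1/144 t=2:+1/576 = -1/288
(3j)²=20/1001 [(3 4 5; 0 0 0)], sign=+1
Σ_t [0,0]: t=0:+1/1728 = 1/1728
(3j)²=25/858 [(3 4 5; 3 -1 -2)], sign=-1
⇒ 4πI² = 750/1859
I = (-1)√(750/1859/(4π)) = -0.17917854

-0.179179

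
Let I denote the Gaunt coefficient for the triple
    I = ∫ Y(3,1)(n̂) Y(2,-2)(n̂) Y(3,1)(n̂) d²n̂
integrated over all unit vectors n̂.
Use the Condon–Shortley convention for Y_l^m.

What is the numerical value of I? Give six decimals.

0.206013

m-sum 0 ✓  L=8 even ✓  1≤3≤5 ✓
Π(2lᵢ+1) = 7×5×7 = 245
triangle coeff Δ(3,2,3) = 1/3780
Σ_t [0,2]: t=0:+1/24 t=1:−1/4 t=2:+1/24 = -1/6
(3j)²=4/105 [(3 2 3; 0 0 0)], sign=+1
Σ_t [0,0]: t=0:+1/16 = 1/16
(3j)²=2/35 [(3 2 3; 1 -2 1)], sign=+1
⇒ 4πI² = 8/15
I = (+1)√(8/15/(4π)) = 0.20601291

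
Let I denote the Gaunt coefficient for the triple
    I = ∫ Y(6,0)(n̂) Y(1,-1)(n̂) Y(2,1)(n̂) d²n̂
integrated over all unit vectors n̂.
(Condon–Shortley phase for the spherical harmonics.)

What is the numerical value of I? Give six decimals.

0.000000

l₃=2 ∉ [5,7] — triangle fails ⇒ I = 0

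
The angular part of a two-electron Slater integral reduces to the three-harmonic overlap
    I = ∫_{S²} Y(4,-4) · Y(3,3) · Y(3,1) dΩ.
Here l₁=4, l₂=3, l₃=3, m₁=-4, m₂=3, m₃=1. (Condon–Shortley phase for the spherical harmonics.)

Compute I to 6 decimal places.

-0.166198

m-sum 0 ✓  L=10 even ✓  1≤3≤7 ✓
Π(2lᵢ+1) = 9×7×7 = 441
triangle coeff Δ(4,3,3) = 1/34650
Σ_t [1,3]: t=1:−1/72 t=2:+1/16 t=3:−1/72 = 5/144
(3j)²=2/77 [(4 3 3; 0 0 0)], sign=-1
Σ_t [4,4]: t=4:+1/1152 = 1/1152
(3j)²=1/33 [(4 3 3; -4 3 1)], sign=+1
⇒ 4πI² = 42/121
I = (-1)√(42/121/(4π)) = -0.16619847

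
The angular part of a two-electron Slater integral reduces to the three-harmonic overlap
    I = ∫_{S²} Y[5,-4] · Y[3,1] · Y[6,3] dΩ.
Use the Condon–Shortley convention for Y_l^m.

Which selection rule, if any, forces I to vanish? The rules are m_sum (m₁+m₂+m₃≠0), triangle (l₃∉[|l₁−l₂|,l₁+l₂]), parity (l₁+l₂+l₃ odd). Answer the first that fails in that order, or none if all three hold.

none

azimuthal sum: -4 + 1 + 3 = 0  ✓
2 ≤ 6 ≤ 8 (triangle on l)  ✓
L = 5 + 3 + 6 = 14 (even)  ✓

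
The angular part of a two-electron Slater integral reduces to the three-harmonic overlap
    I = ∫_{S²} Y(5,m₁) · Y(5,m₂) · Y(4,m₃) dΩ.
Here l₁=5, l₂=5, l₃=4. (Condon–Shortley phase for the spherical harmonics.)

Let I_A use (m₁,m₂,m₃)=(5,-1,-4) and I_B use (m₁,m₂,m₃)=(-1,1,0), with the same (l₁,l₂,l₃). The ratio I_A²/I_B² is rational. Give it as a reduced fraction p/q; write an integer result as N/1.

l's match ⇒ only the (l;m) 3-j factors differ between A and B.
A: triangle coeff Δ(5,5,4) = 1/3153150; Σ_t [0,0]: t=0:+1/414720 = 1/414720; (3j)²=2/429 [(5 5 4; 5 -1 -4)], sign=+1
B: triangle coeff Δ(5,5,4) = 1/3153150; Σ_t [2,6]: t=2:+1/27648 t=3:−1/1296 t=4:+1/768 t=5:−1/4320 t=6:+1/414720 = 7/20736; (3j)²=8/1287 [(5 5 4; -1 1 0)], sign=+1
I_A²/I_B² = (2/429)/(8/1287) = 3/4

3/4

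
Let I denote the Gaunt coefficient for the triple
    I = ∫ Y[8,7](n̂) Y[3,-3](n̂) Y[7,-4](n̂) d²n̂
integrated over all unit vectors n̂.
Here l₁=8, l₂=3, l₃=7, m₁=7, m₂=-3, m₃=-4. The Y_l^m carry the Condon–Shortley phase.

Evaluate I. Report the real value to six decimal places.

Checks pass: Σm=0; 18 even; l₃=7∈[5,11].
(2·8+1)(2·3+1)(2·7+1) = 1785
Δ: 4! 12! 2! / 19! → 1/5290740
sum: t=1:−1/7257600 t=2:+1/2073600 t=3:−1/7257600 = 1/4838400
3j²(8 3 7; 0 0 0) = Δ·Π!·Σ² = 252/20995  (sign -1)
sum: t=0:+1/1916006400 = 1/1916006400
3j²(8 3 7; 7 -3 -4) = Δ·Π!·Σ² = 15/1292  (sign -1)
combine: 4πI² = 1785·252/20995·15/1292 = 19845/79781
take √, sign +1: I = 0.14069248

0.140692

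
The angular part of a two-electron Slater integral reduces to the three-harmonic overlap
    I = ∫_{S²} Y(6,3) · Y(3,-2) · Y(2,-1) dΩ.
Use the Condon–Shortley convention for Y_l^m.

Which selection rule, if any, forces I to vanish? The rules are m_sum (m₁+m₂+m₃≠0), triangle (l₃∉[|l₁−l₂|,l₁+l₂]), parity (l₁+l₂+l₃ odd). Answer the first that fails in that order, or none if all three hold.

m₁+m₂+m₃ = 3 − 2 − 1 = 0  ✓
triangle: |6−3|=3 ≤ l₃=2 ≤ 6+3=9  ✗
parity: l₁+l₂+l₃ = 11 is odd

triangle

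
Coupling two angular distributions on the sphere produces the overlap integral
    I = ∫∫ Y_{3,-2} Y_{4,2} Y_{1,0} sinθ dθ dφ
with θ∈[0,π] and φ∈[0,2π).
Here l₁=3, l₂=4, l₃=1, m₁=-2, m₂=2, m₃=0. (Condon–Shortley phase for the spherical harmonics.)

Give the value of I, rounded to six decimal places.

Checks pass: Σm=0; 8 even; l₃=1∈[1,7].
(2·3+1)(2·4+1)(2·1+1) = 189
Δ: 6! 0! 2! / 9! → 1/252
sum: t=3:−1/36 = -1/36
3j²(3 4 1; 0 0 0) = Δ·Π!·Σ² = 4/63  (sign +1)
sum: t=5:−1/120 = -1/120
3j²(3 4 1; -2 2 0) = Δ·Π!·Σ² = 1/21  (sign +1)
combine: 4πI² = 189·4/63·1/21 = 4/7
take √, sign +1: I = 0.21324362

0.213244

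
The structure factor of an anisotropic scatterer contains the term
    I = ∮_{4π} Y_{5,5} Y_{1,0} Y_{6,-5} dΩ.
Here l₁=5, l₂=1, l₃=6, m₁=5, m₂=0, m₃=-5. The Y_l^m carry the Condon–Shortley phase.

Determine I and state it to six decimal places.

-0.135514

Rules hold: Σm=0, L=12 even, 4≤6≤6.
N = 11·3·13 = 429
Δ = 0!·10!·2!/13! = 1/858
Racah Σ t=0..0: t=0:+1/14400 = 1/14400
⇒ 3j(5 1 6; 0 0 0)² = 6/143, sgn +1
Racah Σ t=0..0: t=0:+1/3628800 = 1/3628800
⇒ 3j(5 1 6; 5 0 -5)² = 1/78, sgn -1
4πI² = N·(3j₀)²·(3jₘ)² = 3/13
I = -1·√(0.230769/4π) = -0.13551395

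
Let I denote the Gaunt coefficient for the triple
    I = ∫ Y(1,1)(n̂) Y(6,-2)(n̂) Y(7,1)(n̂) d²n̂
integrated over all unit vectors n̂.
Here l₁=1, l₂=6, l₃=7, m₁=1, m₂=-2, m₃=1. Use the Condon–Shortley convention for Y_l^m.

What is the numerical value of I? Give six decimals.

-0.135514

Rules hold: Σm=0, L=14 even, 5≤7≤7.
N = 3·13·15 = 585
Δ = 0!·2!·12!/15! = 1/1365
Racah Σ t=0..0: t=0:+1/518400 = 1/518400
⇒ 3j(1 6 7; 0 0 0)² = 7/195, sgn -1
Racah Σ t=0..0: t=0:+1/1935360 = 1/1935360
⇒ 3j(1 6 7; 1 -2 1)² = 1/91, sgn +1
4πI² = N·(3j₀)²·(3jₘ)² = 3/13
I = -1·√(0.230769/4π) = -0.13551395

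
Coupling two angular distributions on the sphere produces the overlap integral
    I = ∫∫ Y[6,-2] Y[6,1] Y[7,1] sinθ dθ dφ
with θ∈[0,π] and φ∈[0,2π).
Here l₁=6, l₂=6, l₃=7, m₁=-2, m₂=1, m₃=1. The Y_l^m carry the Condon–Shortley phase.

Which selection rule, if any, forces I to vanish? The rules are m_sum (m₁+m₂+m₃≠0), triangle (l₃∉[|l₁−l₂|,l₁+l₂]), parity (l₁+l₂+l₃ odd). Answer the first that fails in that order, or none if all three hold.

parity

m₁+m₂+m₃ = -2 + 1 + 1 = 0  ✓
triangle: |6−6|=0 ≤ l₃=7 ≤ 6+6=12  ✓
parity: l₁+l₂+l₃ = 19 is odd  ✗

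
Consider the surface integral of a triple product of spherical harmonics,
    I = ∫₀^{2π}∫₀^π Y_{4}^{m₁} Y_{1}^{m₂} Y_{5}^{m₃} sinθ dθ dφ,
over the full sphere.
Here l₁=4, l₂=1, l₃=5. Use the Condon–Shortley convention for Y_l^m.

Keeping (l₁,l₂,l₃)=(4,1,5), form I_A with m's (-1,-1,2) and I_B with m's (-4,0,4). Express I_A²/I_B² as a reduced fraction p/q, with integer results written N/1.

7/3

Same 4,1,5: normalisation and zero-m 3j drop out of the ratio.
A: Δ: 0! 8! 2! / 11! → 1/495; sum: t=0:+1/1440 = 1/1440; 3j²(4 1 5; -1 -1 2) = Δ·Π!·Σ² = 7/165  (sign -1)
B: Δ: 0! 8! 2! / 11! → 1/495; sum: t=0:+1/40320 = 1/40320; 3j²(4 1 5; -4 0 4) = Δ·Π!·Σ² = 1/55  (sign -1)
I_A²/I_B² = (7/165)/(1/55) = 7/3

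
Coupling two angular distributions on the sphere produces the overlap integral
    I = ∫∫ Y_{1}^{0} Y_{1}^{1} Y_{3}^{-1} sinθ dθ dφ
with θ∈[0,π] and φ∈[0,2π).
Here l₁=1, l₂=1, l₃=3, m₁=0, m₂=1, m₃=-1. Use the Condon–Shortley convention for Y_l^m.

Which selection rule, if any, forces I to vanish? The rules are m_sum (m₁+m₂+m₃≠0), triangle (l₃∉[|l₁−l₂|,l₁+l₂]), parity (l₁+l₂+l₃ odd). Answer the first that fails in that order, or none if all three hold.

triangle

Σmᵢ = 0  ✓
l₃∈[|l₁−l₂|,l₁+l₂]=[0,2], have l₃=3  ✗
Σlᵢ = 5 ⇒ odd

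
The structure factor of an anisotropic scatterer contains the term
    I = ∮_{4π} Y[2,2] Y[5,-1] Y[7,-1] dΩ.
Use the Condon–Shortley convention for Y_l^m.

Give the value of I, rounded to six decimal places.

m-sum 0 ✓  L=14 even ✓  3≤7≤7 ✓
Π(2lᵢ+1) = 5×11×15 = 825
triangle coeff Δ(2,5,7) = 1/15015
Σ_t [0,0]: t=0:+1/57600 = 1/57600
(3j)²=21/715 [(2 5 7; 0 0 0)], sign=-1
Σ_t [0,0]: t=0:+1/414720 = 1/414720
(3j)²=2/429 [(2 5 7; 2 -1 -1)], sign=+1
⇒ 4πI² = 210/1859
I = (-1)√(210/1859/(4π)) = -0.09481237

-0.094812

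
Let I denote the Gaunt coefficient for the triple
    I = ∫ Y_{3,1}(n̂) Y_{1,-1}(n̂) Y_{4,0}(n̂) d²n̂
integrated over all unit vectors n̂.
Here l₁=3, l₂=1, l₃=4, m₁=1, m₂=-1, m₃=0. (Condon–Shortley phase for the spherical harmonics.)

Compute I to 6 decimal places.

0.150786

Rules hold: Σm=0, L=8 even, 2≤4≤4.
N = 7·3·9 = 189
Δ = 0!·6!·2!/9! = 1/252
Racah Σ t=0..0: t=0:+1/36 = 1/36
⇒ 3j(3 1 4; 0 0 0)² = 4/63, sgn +1
Racah Σ t=0..0: t=0:+1/96 = 1/96
⇒ 3j(3 1 4; 1 -1 0)² = 1/42, sgn +1
4πI² = N·(3j₀)²·(3jₘ)² = 2/7
I = +1·√(0.285714/4π) = 0.15078601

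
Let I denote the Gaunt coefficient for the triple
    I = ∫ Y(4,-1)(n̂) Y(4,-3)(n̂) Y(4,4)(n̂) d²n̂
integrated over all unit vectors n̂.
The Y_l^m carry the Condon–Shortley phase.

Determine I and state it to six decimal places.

Checks pass: Σm=0; 12 even; l₃=4∈[0,8].
(2·4+1)(2·4+1)(2·4+1) = 729
Δ: 4! 4! 4! / 13! → 1/450450
sum: t=0:+1/13824 t=1:−1/216 t=2:+1/64 t=3:−1/216 t=4:+1/13824 = 5/768
3j²(4 4 4; 0 0 0) = Δ·Π!·Σ² = 18/1001  (sign +1)
sum: t=1:−1/3456 = -1/3456
3j²(4 4 4; -1 -3 4) = Δ·Π!·Σ² = 35/1287  (sign -1)
combine: 4πI² = 729·18/1001·35/1287 = 7290/20449
take √, sign -1: I = -0.16843130

-0.168431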